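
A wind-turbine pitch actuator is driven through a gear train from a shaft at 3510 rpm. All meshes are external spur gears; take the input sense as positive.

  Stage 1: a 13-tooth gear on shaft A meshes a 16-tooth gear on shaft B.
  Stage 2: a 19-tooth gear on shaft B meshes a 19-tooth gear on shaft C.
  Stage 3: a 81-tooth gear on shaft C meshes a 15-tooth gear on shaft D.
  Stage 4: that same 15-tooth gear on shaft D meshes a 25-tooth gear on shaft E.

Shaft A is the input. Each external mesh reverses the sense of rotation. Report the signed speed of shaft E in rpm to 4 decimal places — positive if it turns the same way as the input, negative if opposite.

+9240.0750 rpm (same as input, |ω| = 9240.0750 rpm)

Stage 1 [13T→16T]: ω = 3510.0000×13/16 = 2851.8750 rpm, dir flips to −; running = −2851.8750
Stage 2 [19T→19T]: ω = 2851.8750×19/19 = 2851.8750 rpm, dir flips to +; running = +2851.8750
Stage 3 [81T→15T]: ω = 2851.8750×81/15 = 15400.1250 rpm, dir flips to −; running = −15400.1250
Stage 4 [15T→25T]: ω = 15400.1250×15/25 = 9240.0750 rpm, dir flips to +; running = +9240.0750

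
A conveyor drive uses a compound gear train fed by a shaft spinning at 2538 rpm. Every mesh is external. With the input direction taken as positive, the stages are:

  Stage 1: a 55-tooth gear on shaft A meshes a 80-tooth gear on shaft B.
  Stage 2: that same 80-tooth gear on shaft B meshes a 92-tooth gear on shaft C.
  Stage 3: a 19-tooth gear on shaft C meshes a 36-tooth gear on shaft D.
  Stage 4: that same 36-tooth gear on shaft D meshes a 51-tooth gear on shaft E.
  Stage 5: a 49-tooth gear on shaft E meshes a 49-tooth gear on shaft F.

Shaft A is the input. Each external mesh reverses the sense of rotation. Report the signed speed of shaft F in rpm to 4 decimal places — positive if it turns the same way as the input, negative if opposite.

Stage 1 [55T→80T]: ω = 2538.0000×55/80 = 1744.8750 rpm, dir flips to −; running = −1744.8750
Stage 2 [80T→92T]: ω = 1744.8750×80/92 = 1517.2826 rpm, dir flips to +; running = +1517.2826
Stage 3 [19T→36T]: ω = 1517.2826×19/36 = 800.7880 rpm, dir flips to −; running = −800.7880
Stage 4 [36T→51T]: ω = 800.7880×36/51 = 565.2621 rpm, dir flips to +; running = +565.2621
Stage 5 [49T→49T]: ω = 565.2621×49/49 = 565.2621 rpm, dir flips to −; running = −565.2621

-565.2621 rpm (opposite to input, |ω| = 565.2621 rpm)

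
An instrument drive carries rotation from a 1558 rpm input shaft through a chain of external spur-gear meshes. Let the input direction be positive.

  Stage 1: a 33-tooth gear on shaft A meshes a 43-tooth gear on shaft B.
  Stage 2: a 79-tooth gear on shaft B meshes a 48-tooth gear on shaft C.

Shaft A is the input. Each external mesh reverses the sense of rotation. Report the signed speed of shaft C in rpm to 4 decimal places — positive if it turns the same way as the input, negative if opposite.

Stage 1 [33T→43T]: ω = 1558.0000×33/43 = 1195.6744 rpm, dir flips to −; running = −1195.6744
Stage 2 [79T→48T]: ω = 1195.6744×79/48 = 1967.8808 rpm, dir flips to +; running = +1967.8808

+1967.8808 rpm (same as input, |ω| = 1967.8808 rpm)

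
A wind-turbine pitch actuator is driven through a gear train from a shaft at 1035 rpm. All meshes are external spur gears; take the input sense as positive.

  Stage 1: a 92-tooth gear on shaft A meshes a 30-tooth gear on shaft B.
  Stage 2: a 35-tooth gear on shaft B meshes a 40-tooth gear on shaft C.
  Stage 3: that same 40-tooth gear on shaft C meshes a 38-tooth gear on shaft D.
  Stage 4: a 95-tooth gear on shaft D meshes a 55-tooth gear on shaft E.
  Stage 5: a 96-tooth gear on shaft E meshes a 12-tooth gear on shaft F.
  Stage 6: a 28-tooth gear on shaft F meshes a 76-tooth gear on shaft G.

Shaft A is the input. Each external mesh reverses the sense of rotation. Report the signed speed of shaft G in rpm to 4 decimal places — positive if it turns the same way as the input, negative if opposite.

+14882.8708 rpm (same as input, |ω| = 14882.8708 rpm)

Stage 1 [92T→30T]: ω = 1035.0000×92/30 = 3174.0000 rpm, dir flips to −; running = −3174.0000
Stage 2 [35T→40T]: ω = 3174.0000×35/40 = 2777.2500 rpm, dir flips to +; running = +2777.2500
Stage 3 [40T→38T]: ω = 2777.2500×40/38 = 2923.4211 rpm, dir flips to −; running = −2923.4211
Stage 4 [95T→55T]: ω = 2923.4211×95/55 = 5049.5455 rpm, dir flips to +; running = +5049.5455
Stage 5 [96T→12T]: ω = 5049.5455×96/12 = 40396.3636 rpm, dir flips to −; running = −40396.3636
Stage 6 [28T→76T]: ω = 40396.3636×28/76 = 14882.8708 rpm, dir flips to +; running = +14882.8708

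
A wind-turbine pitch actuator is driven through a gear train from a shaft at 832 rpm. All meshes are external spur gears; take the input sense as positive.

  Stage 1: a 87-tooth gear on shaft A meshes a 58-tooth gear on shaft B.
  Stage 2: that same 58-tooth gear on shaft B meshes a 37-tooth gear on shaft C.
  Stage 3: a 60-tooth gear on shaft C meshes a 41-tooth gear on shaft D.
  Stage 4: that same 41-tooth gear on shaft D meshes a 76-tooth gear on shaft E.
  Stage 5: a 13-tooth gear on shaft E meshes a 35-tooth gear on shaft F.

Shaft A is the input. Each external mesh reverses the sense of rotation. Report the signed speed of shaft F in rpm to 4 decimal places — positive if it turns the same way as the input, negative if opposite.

Stage 1 [87T→58T]: ω = 832.0000×87/58 = 1248.0000 rpm, dir flips to −; running = −1248.0000
Stage 2 [58T→37T]: ω = 1248.0000×58/37 = 1956.3243 rpm, dir flips to +; running = +1956.3243
Stage 3 [60T→41T]: ω = 1956.3243×60/41 = 2862.9136 rpm, dir flips to −; running = −2862.9136
Stage 4 [41T→76T]: ω = 2862.9136×41/76 = 1544.4666 rpm, dir flips to +; running = +1544.4666
Stage 5 [13T→35T]: ω = 1544.4666×13/35 = 573.6590 rpm, dir flips to −; running = −573.6590

-573.6590 rpm (opposite to input, |ω| = 573.6590 rpm)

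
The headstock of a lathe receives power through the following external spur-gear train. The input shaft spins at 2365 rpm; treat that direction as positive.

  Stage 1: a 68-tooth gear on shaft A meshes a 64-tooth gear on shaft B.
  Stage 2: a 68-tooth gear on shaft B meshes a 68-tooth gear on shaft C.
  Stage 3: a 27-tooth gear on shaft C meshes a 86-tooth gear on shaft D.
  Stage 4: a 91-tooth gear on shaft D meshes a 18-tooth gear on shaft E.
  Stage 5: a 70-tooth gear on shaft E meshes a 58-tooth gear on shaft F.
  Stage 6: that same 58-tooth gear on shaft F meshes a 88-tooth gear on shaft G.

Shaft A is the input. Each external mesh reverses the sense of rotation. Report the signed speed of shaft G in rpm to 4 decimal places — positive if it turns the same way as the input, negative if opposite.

Stage 1 [68T→64T]: ω = 2365.0000×68/64 = 2512.8125 rpm, dir flips to −; running = −2512.8125
Stage 2 [68T→68T]: ω = 2512.8125×68/68 = 2512.8125 rpm, dir flips to +; running = +2512.8125
Stage 3 [27T→86T]: ω = 2512.8125×27/86 = 788.9062 rpm, dir flips to −; running = −788.9062
Stage 4 [91T→18T]: ω = 788.9062×91/18 = 3988.3594 rpm, dir flips to +; running = +3988.3594
Stage 5 [70T→58T]: ω = 3988.3594×70/58 = 4813.5372 rpm, dir flips to −; running = −4813.5372
Stage 6 [58T→88T]: ω = 4813.5372×58/88 = 3172.5586 rpm, dir flips to +; running = +3172.5586

+3172.5586 rpm (same as input, |ω| = 3172.5586 rpm)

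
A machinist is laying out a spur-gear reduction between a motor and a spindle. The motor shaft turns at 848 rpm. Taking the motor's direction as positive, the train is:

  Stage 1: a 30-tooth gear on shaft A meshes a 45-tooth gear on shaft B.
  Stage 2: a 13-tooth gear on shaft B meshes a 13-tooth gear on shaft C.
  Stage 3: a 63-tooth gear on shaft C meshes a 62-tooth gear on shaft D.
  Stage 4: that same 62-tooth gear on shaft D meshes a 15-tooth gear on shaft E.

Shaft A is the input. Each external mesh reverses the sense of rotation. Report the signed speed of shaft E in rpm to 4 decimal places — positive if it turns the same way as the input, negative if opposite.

+2374.4000 rpm (same as input, |ω| = 2374.4000 rpm)

Stage 1 [30T→45T]: ω = 848.0000×30/45 = 565.3333 rpm, dir flips to −; running = −565.3333
Stage 2 [13T→13T]: ω = 565.3333×13/13 = 565.3333 rpm, dir flips to +; running = +565.3333
Stage 3 [63T→62T]: ω = 565.3333×63/62 = 574.4516 rpm, dir flips to −; running = −574.4516
Stage 4 [62T→15T]: ω = 574.4516×62/15 = 2374.4000 rpm, dir flips to +; running = +2374.4000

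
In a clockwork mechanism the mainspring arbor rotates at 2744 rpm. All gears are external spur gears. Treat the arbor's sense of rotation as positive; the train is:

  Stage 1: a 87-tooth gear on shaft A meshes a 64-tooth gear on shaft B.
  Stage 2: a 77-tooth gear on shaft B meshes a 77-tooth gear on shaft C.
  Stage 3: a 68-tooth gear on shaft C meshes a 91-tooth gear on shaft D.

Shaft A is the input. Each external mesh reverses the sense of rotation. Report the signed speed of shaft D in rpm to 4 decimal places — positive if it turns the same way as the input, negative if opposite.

Stage 1 [87T→64T]: ω = 2744.0000×87/64 = 3730.1250 rpm, dir flips to −; running = −3730.1250
Stage 2 [77T→77T]: ω = 3730.1250×77/77 = 3730.1250 rpm, dir flips to +; running = +3730.1250
Stage 3 [68T→91T]: ω = 3730.1250×68/91 = 2787.3462 rpm, dir flips to −; running = −2787.3462

-2787.3462 rpm (opposite to input, |ω| = 2787.3462 rpm)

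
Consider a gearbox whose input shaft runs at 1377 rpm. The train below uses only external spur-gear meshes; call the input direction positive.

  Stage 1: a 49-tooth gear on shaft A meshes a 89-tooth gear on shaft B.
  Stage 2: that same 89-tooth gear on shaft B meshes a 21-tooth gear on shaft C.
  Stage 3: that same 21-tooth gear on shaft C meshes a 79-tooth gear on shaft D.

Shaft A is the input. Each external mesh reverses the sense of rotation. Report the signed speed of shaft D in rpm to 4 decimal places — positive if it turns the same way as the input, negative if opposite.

Stage 1 [49T→89T]: ω = 1377.0000×49/89 = 758.1236 rpm, dir flips to −; running = −758.1236
Stage 2 [89T→21T]: ω = 758.1236×89/21 = 3213.0000 rpm, dir flips to +; running = +3213.0000
Stage 3 [21T→79T]: ω = 3213.0000×21/79 = 854.0886 rpm, dir flips to −; running = −854.0886

-854.0886 rpm (opposite to input, |ω| = 854.0886 rpm)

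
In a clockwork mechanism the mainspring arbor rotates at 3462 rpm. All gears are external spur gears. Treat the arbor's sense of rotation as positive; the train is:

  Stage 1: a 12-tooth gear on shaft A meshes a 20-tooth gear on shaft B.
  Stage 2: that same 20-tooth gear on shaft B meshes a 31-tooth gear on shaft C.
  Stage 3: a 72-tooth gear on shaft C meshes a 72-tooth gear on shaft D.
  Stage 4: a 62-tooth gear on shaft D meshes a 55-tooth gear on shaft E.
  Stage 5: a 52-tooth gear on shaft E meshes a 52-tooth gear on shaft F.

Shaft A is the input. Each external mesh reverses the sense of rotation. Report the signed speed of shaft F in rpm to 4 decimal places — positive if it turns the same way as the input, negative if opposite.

-1510.6909 rpm (opposite to input, |ω| = 1510.6909 rpm)

Stage 1 [12T→20T]: ω = 3462.0000×12/20 = 2077.2000 rpm, dir flips to −; running = −2077.2000
Stage 2 [20T→31T]: ω = 2077.2000×20/31 = 1340.1290 rpm, dir flips to +; running = +1340.1290
Stage 3 [72T→72T]: ω = 1340.1290×72/72 = 1340.1290 rpm, dir flips to −; running = −1340.1290
Stage 4 [62T→55T]: ω = 1340.1290×62/55 = 1510.6909 rpm, dir flips to +; running = +1510.6909
Stage 5 [52T→52T]: ω = 1510.6909×52/52 = 1510.6909 rpm, dir flips to −; running = −1510.6909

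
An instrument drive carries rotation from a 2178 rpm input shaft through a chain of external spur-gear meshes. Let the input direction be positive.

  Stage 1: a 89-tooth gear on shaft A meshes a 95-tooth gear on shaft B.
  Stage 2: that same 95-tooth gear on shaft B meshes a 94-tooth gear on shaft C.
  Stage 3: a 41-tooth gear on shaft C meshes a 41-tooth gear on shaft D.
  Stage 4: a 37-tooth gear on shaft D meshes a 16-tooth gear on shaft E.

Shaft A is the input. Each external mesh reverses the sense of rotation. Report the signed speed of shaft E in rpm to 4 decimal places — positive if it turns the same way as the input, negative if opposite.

+4768.7194 rpm (same as input, |ω| = 4768.7194 rpm)

Stage 1 [89T→95T]: ω = 2178.0000×89/95 = 2040.4421 rpm, dir flips to −; running = −2040.4421
Stage 2 [95T→94T]: ω = 2040.4421×95/94 = 2062.1489 rpm, dir flips to +; running = +2062.1489
Stage 3 [41T→41T]: ω = 2062.1489×41/41 = 2062.1489 rpm, dir flips to −; running = −2062.1489
Stage 4 [37T→16T]: ω = 2062.1489×37/16 = 4768.7194 rpm, dir flips to +; running = +4768.7194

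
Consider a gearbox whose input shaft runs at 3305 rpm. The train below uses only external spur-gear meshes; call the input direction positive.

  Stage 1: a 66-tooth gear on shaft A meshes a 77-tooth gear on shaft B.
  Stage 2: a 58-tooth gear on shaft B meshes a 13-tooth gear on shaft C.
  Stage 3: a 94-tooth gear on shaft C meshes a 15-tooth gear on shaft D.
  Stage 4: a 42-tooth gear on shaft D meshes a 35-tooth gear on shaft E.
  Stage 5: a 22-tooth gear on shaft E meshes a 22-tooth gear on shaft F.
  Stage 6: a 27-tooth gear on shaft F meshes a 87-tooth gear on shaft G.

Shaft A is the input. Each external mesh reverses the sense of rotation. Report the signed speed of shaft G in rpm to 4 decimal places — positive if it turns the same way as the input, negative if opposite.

+29496.5802 rpm (same as input, |ω| = 29496.5802 rpm)

Stage 1 [66T→77T]: ω = 3305.0000×66/77 = 2832.8571 rpm, dir flips to −; running = −2832.8571
Stage 2 [58T→13T]: ω = 2832.8571×58/13 = 12638.9011 rpm, dir flips to +; running = +12638.9011
Stage 3 [94T→15T]: ω = 12638.9011×94/15 = 79203.7802 rpm, dir flips to −; running = −79203.7802
Stage 4 [42T→35T]: ω = 79203.7802×42/35 = 95044.5363 rpm, dir flips to +; running = +95044.5363
Stage 5 [22T→22T]: ω = 95044.5363×22/22 = 95044.5363 rpm, dir flips to −; running = −95044.5363
Stage 6 [27T→87T]: ω = 95044.5363×27/87 = 29496.5802 rpm, dir flips to +; running = +29496.5802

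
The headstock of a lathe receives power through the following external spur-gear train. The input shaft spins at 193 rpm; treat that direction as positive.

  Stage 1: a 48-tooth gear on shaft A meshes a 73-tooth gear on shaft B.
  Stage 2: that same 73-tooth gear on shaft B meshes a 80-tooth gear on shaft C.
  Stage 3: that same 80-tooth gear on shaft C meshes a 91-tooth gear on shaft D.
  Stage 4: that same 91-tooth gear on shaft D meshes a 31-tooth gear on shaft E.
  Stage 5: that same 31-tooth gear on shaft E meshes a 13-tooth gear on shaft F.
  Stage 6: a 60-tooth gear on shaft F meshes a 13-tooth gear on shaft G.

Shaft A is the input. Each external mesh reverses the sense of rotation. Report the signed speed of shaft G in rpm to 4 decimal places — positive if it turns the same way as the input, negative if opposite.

Stage 1 [48T→73T]: ω = 193.0000×48/73 = 126.9041 rpm, dir flips to −; running = −126.9041
Stage 2 [73T→80T]: ω = 126.9041×73/80 = 115.8000 rpm, dir flips to +; running = +115.8000
Stage 3 [80T→91T]: ω = 115.8000×80/91 = 101.8022 rpm, dir flips to −; running = −101.8022
Stage 4 [91T→31T]: ω = 101.8022×91/31 = 298.8387 rpm, dir flips to +; running = +298.8387
Stage 5 [31T→13T]: ω = 298.8387×31/13 = 712.6154 rpm, dir flips to −; running = −712.6154
Stage 6 [60T→13T]: ω = 712.6154×60/13 = 3288.9941 rpm, dir flips to +; running = +3288.9941

+3288.9941 rpm (same as input, |ω| = 3288.9941 rpm)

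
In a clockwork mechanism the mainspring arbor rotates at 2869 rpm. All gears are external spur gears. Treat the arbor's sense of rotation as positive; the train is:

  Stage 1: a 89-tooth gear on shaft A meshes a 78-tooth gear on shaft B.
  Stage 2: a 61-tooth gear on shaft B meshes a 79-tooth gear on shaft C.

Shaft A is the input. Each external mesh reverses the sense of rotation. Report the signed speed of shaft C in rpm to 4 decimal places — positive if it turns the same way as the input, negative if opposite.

Stage 1 [89T→78T]: ω = 2869.0000×89/78 = 3273.6026 rpm, dir flips to −; running = −3273.6026
Stage 2 [61T→79T]: ω = 3273.6026×61/79 = 2527.7184 rpm, dir flips to +; running = +2527.7184

+2527.7184 rpm (same as input, |ω| = 2527.7184 rpm)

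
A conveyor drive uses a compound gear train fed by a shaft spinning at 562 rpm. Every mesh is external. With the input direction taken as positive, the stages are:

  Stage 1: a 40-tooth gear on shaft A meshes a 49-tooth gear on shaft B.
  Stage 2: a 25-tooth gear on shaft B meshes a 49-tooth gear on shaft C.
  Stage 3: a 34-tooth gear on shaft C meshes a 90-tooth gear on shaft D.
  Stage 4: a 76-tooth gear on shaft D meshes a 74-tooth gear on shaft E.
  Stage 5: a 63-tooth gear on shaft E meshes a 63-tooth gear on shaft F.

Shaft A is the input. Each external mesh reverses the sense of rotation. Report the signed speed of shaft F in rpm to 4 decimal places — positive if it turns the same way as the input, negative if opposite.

Stage 1 [40T→49T]: ω = 562.0000×40/49 = 458.7755 rpm, dir flips to −; running = −458.7755
Stage 2 [25T→49T]: ω = 458.7755×25/49 = 234.0691 rpm, dir flips to +; running = +234.0691
Stage 3 [34T→90T]: ω = 234.0691×34/90 = 88.4261 rpm, dir flips to −; running = −88.4261
Stage 4 [76T→74T]: ω = 88.4261×76/74 = 90.8160 rpm, dir flips to +; running = +90.8160
Stage 5 [63T→63T]: ω = 90.8160×63/63 = 90.8160 rpm, dir flips to −; running = −90.8160

-90.8160 rpm (opposite to input, |ω| = 90.8160 rpm)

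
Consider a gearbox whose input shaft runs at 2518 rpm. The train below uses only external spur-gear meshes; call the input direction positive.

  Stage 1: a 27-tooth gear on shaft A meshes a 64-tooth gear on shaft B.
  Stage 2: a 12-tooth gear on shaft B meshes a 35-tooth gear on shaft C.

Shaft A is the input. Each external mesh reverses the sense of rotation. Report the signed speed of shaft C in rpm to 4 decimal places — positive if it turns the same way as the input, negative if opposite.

Stage 1 [27T→64T]: ω = 2518.0000×27/64 = 1062.2812 rpm, dir flips to −; running = −1062.2812
Stage 2 [12T→35T]: ω = 1062.2812×12/35 = 364.2107 rpm, dir flips to +; running = +364.2107

+364.2107 rpm (same as input, |ω| = 364.2107 rpm)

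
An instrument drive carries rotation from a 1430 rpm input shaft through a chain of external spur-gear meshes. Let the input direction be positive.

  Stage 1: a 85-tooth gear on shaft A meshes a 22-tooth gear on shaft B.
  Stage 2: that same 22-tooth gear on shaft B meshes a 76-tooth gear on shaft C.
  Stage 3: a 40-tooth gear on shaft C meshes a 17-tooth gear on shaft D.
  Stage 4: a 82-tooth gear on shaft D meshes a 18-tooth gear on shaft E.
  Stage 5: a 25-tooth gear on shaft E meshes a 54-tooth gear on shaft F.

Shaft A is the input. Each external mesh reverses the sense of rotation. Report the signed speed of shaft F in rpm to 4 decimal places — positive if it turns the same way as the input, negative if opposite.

Stage 1 [85T→22T]: ω = 1430.0000×85/22 = 5525.0000 rpm, dir flips to −; running = −5525.0000
Stage 2 [22T→76T]: ω = 5525.0000×22/76 = 1599.3421 rpm, dir flips to +; running = +1599.3421
Stage 3 [40T→17T]: ω = 1599.3421×40/17 = 3763.1579 rpm, dir flips to −; running = −3763.1579
Stage 4 [82T→18T]: ω = 3763.1579×82/18 = 17143.2749 rpm, dir flips to +; running = +17143.2749
Stage 5 [25T→54T]: ω = 17143.2749×25/54 = 7936.7013 rpm, dir flips to −; running = −7936.7013

-7936.7013 rpm (opposite to input, |ω| = 7936.7013 rpm)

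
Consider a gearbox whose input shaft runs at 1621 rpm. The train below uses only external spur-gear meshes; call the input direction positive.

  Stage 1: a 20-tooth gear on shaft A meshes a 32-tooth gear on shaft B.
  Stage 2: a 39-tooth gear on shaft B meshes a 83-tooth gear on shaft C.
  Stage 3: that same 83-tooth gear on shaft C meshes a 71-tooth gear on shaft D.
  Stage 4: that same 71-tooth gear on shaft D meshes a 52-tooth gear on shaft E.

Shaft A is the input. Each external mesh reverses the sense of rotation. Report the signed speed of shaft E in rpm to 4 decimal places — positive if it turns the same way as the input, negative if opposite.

+759.8438 rpm (same as input, |ω| = 759.8438 rpm)

Stage 1 [20T→32T]: ω = 1621.0000×20/32 = 1013.1250 rpm, dir flips to −; running = −1013.1250
Stage 2 [39T→83T]: ω = 1013.1250×39/83 = 476.0467 rpm, dir flips to +; running = +476.0467
Stage 3 [83T→71T]: ω = 476.0467×83/71 = 556.5053 rpm, dir flips to −; running = −556.5053
Stage 4 [71T→52T]: ω = 556.5053×71/52 = 759.8438 rpm, dir flips to +; running = +759.8438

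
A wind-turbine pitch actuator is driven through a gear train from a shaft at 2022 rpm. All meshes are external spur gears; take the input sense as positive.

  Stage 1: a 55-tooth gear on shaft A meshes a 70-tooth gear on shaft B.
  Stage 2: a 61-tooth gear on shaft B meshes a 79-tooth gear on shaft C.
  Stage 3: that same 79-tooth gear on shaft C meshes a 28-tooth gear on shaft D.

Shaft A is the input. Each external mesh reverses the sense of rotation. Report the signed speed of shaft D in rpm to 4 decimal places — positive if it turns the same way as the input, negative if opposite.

Stage 1 [55T→70T]: ω = 2022.0000×55/70 = 1588.7143 rpm, dir flips to −; running = −1588.7143
Stage 2 [61T→79T]: ω = 1588.7143×61/79 = 1226.7288 rpm, dir flips to +; running = +1226.7288
Stage 3 [79T→28T]: ω = 1226.7288×79/28 = 3461.1276 rpm, dir flips to −; running = −3461.1276

-3461.1276 rpm (opposite to input, |ω| = 3461.1276 rpm)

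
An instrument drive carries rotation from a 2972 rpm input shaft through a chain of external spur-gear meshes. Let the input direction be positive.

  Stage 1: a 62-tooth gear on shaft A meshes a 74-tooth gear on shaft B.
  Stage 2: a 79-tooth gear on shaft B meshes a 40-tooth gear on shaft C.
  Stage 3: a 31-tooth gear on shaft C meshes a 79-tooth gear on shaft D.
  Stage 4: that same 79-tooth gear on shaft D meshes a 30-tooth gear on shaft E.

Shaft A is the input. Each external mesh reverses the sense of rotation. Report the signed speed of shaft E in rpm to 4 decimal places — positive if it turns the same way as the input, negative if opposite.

+5081.7853 rpm (same as input, |ω| = 5081.7853 rpm)

Stage 1 [62T→74T]: ω = 2972.0000×62/74 = 2490.0541 rpm, dir flips to −; running = −2490.0541
Stage 2 [79T→40T]: ω = 2490.0541×79/40 = 4917.8568 rpm, dir flips to +; running = +4917.8568
Stage 3 [31T→79T]: ω = 4917.8568×31/79 = 1929.7919 rpm, dir flips to −; running = −1929.7919
Stage 4 [79T→30T]: ω = 1929.7919×79/30 = 5081.7853 rpm, dir flips to +; running = +5081.7853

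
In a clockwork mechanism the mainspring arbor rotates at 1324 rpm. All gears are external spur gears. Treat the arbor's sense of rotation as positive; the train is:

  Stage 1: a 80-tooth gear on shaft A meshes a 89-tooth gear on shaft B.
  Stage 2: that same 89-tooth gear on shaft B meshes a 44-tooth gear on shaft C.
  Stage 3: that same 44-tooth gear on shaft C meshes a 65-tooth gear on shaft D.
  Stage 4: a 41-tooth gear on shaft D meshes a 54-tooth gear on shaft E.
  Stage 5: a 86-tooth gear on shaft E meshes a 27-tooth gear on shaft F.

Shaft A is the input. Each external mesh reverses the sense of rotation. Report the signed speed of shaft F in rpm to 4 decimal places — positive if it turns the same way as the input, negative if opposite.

Stage 1 [80T→89T]: ω = 1324.0000×80/89 = 1190.1124 rpm, dir flips to −; running = −1190.1124
Stage 2 [89T→44T]: ω = 1190.1124×89/44 = 2407.2727 rpm, dir flips to +; running = +2407.2727
Stage 3 [44T→65T]: ω = 2407.2727×44/65 = 1629.5385 rpm, dir flips to −; running = −1629.5385
Stage 4 [41T→54T]: ω = 1629.5385×41/54 = 1237.2422 rpm, dir flips to +; running = +1237.2422
Stage 5 [86T→27T]: ω = 1237.2422×86/27 = 3940.8454 rpm, dir flips to −; running = −3940.8454

-3940.8454 rpm (opposite to input, |ω| = 3940.8454 rpm)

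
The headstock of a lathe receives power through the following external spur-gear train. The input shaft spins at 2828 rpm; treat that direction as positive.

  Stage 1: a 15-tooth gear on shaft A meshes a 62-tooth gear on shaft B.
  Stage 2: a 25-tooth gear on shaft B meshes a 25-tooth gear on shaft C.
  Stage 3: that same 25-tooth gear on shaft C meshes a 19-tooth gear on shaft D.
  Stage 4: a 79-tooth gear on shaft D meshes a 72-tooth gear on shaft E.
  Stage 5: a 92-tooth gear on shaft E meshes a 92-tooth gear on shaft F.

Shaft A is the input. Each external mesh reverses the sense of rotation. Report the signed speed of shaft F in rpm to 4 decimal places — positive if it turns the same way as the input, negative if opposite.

-987.7794 rpm (opposite to input, |ω| = 987.7794 rpm)

Stage 1 [15T→62T]: ω = 2828.0000×15/62 = 684.1935 rpm, dir flips to −; running = −684.1935
Stage 2 [25T→25T]: ω = 684.1935×25/25 = 684.1935 rpm, dir flips to +; running = +684.1935
Stage 3 [25T→19T]: ω = 684.1935×25/19 = 900.2547 rpm, dir flips to −; running = −900.2547
Stage 4 [79T→72T]: ω = 900.2547×79/72 = 987.7794 rpm, dir flips to +; running = +987.7794
Stage 5 [92T→92T]: ω = 987.7794×92/92 = 987.7794 rpm, dir flips to −; running = −987.7794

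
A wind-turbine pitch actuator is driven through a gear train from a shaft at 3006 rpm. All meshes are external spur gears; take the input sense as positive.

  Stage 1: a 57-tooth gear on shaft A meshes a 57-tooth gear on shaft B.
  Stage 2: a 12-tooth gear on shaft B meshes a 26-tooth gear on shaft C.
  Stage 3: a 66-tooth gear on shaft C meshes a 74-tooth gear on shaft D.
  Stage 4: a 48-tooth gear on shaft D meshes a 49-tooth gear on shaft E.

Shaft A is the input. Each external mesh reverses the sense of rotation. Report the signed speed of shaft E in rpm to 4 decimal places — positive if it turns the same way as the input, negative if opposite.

Stage 1 [57T→57T]: ω = 3006.0000×57/57 = 3006.0000 rpm, dir flips to −; running = −3006.0000
Stage 2 [12T→26T]: ω = 3006.0000×12/26 = 1387.3846 rpm, dir flips to +; running = +1387.3846
Stage 3 [66T→74T]: ω = 1387.3846×66/74 = 1237.3971 rpm, dir flips to −; running = −1237.3971
Stage 4 [48T→49T]: ω = 1237.3971×48/49 = 1212.1441 rpm, dir flips to +; running = +1212.1441

+1212.1441 rpm (same as input, |ω| = 1212.1441 rpm)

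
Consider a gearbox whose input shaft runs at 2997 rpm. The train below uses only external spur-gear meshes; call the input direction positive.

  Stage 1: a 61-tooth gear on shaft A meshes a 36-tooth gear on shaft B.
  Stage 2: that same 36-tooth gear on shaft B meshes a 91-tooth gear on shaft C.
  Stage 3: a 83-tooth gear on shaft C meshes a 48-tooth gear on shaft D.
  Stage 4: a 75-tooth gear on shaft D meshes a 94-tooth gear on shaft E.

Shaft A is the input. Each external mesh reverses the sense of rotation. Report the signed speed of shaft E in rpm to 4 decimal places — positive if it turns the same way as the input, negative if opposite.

Stage 1 [61T→36T]: ω = 2997.0000×61/36 = 5078.2500 rpm, dir flips to −; running = −5078.2500
Stage 2 [36T→91T]: ω = 5078.2500×36/91 = 2008.9780 rpm, dir flips to +; running = +2008.9780
Stage 3 [83T→48T]: ω = 2008.9780×83/48 = 3473.8578 rpm, dir flips to −; running = −3473.8578
Stage 4 [75T→94T]: ω = 3473.8578×75/94 = 2771.6951 rpm, dir flips to +; running = +2771.6951

+2771.6951 rpm (same as input, |ω| = 2771.6951 rpm)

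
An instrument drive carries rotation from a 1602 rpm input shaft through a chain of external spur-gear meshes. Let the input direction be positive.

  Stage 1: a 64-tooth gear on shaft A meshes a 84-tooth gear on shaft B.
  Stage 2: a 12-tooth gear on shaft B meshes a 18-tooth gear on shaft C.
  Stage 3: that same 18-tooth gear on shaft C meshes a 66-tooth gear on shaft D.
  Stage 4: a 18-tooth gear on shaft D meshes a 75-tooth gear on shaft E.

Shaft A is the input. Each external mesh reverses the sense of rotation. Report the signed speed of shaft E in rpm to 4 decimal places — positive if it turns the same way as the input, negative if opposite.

+53.2613 rpm (same as input, |ω| = 53.2613 rpm)

Stage 1 [64T→84T]: ω = 1602.0000×64/84 = 1220.5714 rpm, dir flips to −; running = −1220.5714
Stage 2 [12T→18T]: ω = 1220.5714×12/18 = 813.7143 rpm, dir flips to +; running = +813.7143
Stage 3 [18T→66T]: ω = 813.7143×18/66 = 221.9221 rpm, dir flips to −; running = −221.9221
Stage 4 [18T→75T]: ω = 221.9221×18/75 = 53.2613 rpm, dir flips to +; running = +53.2613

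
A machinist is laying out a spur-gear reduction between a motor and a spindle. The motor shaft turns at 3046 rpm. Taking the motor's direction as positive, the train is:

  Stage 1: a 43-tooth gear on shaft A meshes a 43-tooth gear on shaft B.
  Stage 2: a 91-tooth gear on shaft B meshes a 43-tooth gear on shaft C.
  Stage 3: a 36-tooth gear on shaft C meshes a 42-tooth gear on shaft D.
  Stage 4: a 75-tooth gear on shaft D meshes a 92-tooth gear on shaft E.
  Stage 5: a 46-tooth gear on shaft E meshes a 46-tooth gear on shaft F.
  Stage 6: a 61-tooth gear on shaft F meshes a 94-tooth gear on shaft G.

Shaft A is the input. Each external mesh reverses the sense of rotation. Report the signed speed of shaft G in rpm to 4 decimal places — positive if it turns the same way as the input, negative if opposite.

Stage 1 [43T→43T]: ω = 3046.0000×43/43 = 3046.0000 rpm, dir flips to −; running = −3046.0000
Stage 2 [91T→43T]: ω = 3046.0000×91/43 = 6446.1860 rpm, dir flips to +; running = +6446.1860
Stage 3 [36T→42T]: ω = 6446.1860×36/42 = 5525.3023 rpm, dir flips to −; running = −5525.3023
Stage 4 [75T→92T]: ω = 5525.3023×75/92 = 4504.3225 rpm, dir flips to +; running = +4504.3225
Stage 5 [46T→46T]: ω = 4504.3225×46/46 = 4504.3225 rpm, dir flips to −; running = −4504.3225
Stage 6 [61T→94T]: ω = 4504.3225×61/94 = 2923.0178 rpm, dir flips to +; running = +2923.0178

+2923.0178 rpm (same as input, |ω| = 2923.0178 rpm)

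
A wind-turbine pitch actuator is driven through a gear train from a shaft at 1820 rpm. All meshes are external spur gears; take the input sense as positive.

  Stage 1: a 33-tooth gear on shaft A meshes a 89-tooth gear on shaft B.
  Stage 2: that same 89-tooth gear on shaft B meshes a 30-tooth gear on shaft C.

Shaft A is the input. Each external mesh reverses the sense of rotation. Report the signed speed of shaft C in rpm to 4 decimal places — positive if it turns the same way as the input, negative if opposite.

Stage 1 [33T→89T]: ω = 1820.0000×33/89 = 674.8315 rpm, dir flips to −; running = −674.8315
Stage 2 [89T→30T]: ω = 674.8315×89/30 = 2002.0000 rpm, dir flips to +; running = +2002.0000

+2002.0000 rpm (same as input, |ω| = 2002.0000 rpm)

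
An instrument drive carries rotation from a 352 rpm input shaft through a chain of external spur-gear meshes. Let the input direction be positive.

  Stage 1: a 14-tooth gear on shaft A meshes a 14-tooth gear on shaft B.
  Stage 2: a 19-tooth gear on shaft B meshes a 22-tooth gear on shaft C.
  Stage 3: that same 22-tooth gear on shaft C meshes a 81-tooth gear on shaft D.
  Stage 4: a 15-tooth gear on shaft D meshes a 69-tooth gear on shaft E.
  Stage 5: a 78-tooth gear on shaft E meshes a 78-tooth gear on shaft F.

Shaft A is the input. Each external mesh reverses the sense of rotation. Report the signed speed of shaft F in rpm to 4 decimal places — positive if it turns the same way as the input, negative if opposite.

-17.9495 rpm (opposite to input, |ω| = 17.9495 rpm)

Stage 1 [14T→14T]: ω = 352.0000×14/14 = 352.0000 rpm, dir flips to −; running = −352.0000
Stage 2 [19T→22T]: ω = 352.0000×19/22 = 304.0000 rpm, dir flips to +; running = +304.0000
Stage 3 [22T→81T]: ω = 304.0000×22/81 = 82.5679 rpm, dir flips to −; running = −82.5679
Stage 4 [15T→69T]: ω = 82.5679×15/69 = 17.9495 rpm, dir flips to +; running = +17.9495
Stage 5 [78T→78T]: ω = 17.9495×78/78 = 17.9495 rpm, dir flips to −; running = −17.9495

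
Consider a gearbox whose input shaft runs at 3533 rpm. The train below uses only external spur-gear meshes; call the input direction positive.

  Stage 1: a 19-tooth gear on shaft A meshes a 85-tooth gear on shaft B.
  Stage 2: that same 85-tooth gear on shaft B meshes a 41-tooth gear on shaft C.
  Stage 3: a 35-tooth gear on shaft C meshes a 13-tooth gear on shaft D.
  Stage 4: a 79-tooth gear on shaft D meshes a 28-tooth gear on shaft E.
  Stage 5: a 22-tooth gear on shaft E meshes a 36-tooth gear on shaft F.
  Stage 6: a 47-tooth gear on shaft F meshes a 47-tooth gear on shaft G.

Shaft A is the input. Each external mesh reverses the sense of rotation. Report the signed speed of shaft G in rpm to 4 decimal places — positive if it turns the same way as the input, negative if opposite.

+7600.2401 rpm (same as input, |ω| = 7600.2401 rpm)

Stage 1 [19T→85T]: ω = 3533.0000×19/85 = 789.7294 rpm, dir flips to −; running = −789.7294
Stage 2 [85T→41T]: ω = 789.7294×85/41 = 1637.2439 rpm, dir flips to +; running = +1637.2439
Stage 3 [35T→13T]: ω = 1637.2439×35/13 = 4407.9644 rpm, dir flips to −; running = −4407.9644
Stage 4 [79T→28T]: ω = 4407.9644×79/28 = 12436.7566 rpm, dir flips to +; running = +12436.7566
Stage 5 [22T→36T]: ω = 12436.7566×22/36 = 7600.2401 rpm, dir flips to −; running = −7600.2401
Stage 6 [47T→47T]: ω = 7600.2401×47/47 = 7600.2401 rpm, dir flips to +; running = +7600.2401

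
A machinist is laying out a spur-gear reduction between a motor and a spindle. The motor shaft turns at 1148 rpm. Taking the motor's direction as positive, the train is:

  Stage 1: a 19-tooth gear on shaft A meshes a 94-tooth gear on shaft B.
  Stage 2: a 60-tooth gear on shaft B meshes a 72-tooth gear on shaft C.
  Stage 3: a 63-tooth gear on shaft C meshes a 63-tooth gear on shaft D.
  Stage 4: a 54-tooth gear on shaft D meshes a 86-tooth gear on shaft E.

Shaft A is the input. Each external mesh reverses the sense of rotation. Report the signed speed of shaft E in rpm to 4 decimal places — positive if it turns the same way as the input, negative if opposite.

Stage 1 [19T→94T]: ω = 1148.0000×19/94 = 232.0426 rpm, dir flips to −; running = −232.0426
Stage 2 [60T→72T]: ω = 232.0426×60/72 = 193.3688 rpm, dir flips to +; running = +193.3688
Stage 3 [63T→63T]: ω = 193.3688×63/63 = 193.3688 rpm, dir flips to −; running = −193.3688
Stage 4 [54T→86T]: ω = 193.3688×54/86 = 121.4176 rpm, dir flips to +; running = +121.4176

+121.4176 rpm (same as input, |ω| = 121.4176 rpm)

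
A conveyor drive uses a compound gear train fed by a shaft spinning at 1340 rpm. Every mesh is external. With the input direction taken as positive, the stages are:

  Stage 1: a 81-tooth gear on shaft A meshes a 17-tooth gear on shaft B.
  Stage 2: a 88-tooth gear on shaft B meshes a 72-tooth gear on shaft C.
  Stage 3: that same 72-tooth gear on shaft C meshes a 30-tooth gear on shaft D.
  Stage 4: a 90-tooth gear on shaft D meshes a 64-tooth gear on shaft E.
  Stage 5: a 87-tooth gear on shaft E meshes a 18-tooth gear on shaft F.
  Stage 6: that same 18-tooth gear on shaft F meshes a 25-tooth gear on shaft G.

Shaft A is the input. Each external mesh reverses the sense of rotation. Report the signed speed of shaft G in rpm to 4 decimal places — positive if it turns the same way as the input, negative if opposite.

+91652.4529 rpm (same as input, |ω| = 91652.4529 rpm)

Stage 1 [81T→17T]: ω = 1340.0000×81/17 = 6384.7059 rpm, dir flips to −; running = −6384.7059
Stage 2 [88T→72T]: ω = 6384.7059×88/72 = 7803.5294 rpm, dir flips to +; running = +7803.5294
Stage 3 [72T→30T]: ω = 7803.5294×72/30 = 18728.4706 rpm, dir flips to −; running = −18728.4706
Stage 4 [90T→64T]: ω = 18728.4706×90/64 = 26336.9118 rpm, dir flips to +; running = +26336.9118
Stage 5 [87T→18T]: ω = 26336.9118×87/18 = 127295.0735 rpm, dir flips to −; running = −127295.0735
Stage 6 [18T→25T]: ω = 127295.0735×18/25 = 91652.4529 rpm, dir flips to +; running = +91652.4529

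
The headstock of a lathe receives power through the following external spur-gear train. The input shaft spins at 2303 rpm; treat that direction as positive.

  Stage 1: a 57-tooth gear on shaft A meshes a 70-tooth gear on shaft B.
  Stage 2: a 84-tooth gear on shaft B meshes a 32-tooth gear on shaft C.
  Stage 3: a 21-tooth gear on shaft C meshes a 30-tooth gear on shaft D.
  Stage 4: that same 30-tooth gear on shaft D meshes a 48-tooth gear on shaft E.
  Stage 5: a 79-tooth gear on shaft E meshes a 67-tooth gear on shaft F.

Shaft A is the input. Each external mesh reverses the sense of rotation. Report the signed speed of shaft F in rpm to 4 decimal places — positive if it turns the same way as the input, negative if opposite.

Stage 1 [57T→70T]: ω = 2303.0000×57/70 = 1875.3000 rpm, dir flips to −; running = −1875.3000
Stage 2 [84T→32T]: ω = 1875.3000×84/32 = 4922.6625 rpm, dir flips to +; running = +4922.6625
Stage 3 [21T→30T]: ω = 4922.6625×21/30 = 3445.8637 rpm, dir flips to −; running = −3445.8637
Stage 4 [30T→48T]: ω = 3445.8637×30/48 = 2153.6648 rpm, dir flips to +; running = +2153.6648
Stage 5 [79T→67T]: ω = 2153.6648×79/67 = 2539.3959 rpm, dir flips to −; running = −2539.3959

-2539.3959 rpm (opposite to input, |ω| = 2539.3959 rpm)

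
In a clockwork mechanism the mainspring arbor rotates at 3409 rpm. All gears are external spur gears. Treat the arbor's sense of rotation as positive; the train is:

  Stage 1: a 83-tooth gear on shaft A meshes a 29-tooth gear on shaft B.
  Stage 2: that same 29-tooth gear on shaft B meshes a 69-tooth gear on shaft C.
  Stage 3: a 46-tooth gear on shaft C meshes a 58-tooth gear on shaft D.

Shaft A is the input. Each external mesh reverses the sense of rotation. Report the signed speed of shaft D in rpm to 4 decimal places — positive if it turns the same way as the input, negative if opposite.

-3252.2644 rpm (opposite to input, |ω| = 3252.2644 rpm)

Stage 1 [83T→29T]: ω = 3409.0000×83/29 = 9756.7931 rpm, dir flips to −; running = −9756.7931
Stage 2 [29T→69T]: ω = 9756.7931×29/69 = 4100.6812 rpm, dir flips to +; running = +4100.6812
Stage 3 [46T→58T]: ω = 4100.6812×46/58 = 3252.2644 rpm, dir flips to −; running = −3252.2644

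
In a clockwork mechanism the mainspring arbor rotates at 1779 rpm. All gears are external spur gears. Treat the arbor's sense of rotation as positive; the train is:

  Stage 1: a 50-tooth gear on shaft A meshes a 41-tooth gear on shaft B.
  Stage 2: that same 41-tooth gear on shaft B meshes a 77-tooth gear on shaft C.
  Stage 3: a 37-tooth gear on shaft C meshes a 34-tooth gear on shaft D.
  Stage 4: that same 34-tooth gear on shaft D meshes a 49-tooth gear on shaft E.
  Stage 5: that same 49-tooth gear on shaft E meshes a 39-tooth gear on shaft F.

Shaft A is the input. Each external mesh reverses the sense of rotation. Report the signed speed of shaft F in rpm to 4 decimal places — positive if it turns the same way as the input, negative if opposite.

Stage 1 [50T→41T]: ω = 1779.0000×50/41 = 2169.5122 rpm, dir flips to −; running = −2169.5122
Stage 2 [41T→77T]: ω = 2169.5122×41/77 = 1155.1948 rpm, dir flips to +; running = +1155.1948
Stage 3 [37T→34T]: ω = 1155.1948×37/34 = 1257.1238 rpm, dir flips to −; running = −1257.1238
Stage 4 [34T→49T]: ω = 1257.1238×34/49 = 872.2900 rpm, dir flips to +; running = +872.2900
Stage 5 [49T→39T]: ω = 872.2900×49/39 = 1095.9540 rpm, dir flips to −; running = −1095.9540

-1095.9540 rpm (opposite to input, |ω| = 1095.9540 rpm)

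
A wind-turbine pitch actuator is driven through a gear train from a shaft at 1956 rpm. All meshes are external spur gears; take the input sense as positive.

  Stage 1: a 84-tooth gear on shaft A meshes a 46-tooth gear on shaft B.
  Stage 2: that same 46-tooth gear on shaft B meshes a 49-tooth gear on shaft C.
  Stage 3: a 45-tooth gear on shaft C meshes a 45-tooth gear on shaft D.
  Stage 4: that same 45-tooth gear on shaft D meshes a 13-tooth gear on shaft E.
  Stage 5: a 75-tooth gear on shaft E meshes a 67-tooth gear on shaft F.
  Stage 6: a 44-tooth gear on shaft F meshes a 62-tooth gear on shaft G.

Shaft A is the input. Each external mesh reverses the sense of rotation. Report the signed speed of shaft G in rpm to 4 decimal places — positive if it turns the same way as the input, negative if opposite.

Stage 1 [84T→46T]: ω = 1956.0000×84/46 = 3571.8261 rpm, dir flips to −; running = −3571.8261
Stage 2 [46T→49T]: ω = 3571.8261×46/49 = 3353.1429 rpm, dir flips to +; running = +3353.1429
Stage 3 [45T→45T]: ω = 3353.1429×45/45 = 3353.1429 rpm, dir flips to −; running = −3353.1429
Stage 4 [45T→13T]: ω = 3353.1429×45/13 = 11607.0330 rpm, dir flips to +; running = +11607.0330
Stage 5 [75T→67T]: ω = 11607.0330×75/67 = 12992.9474 rpm, dir flips to −; running = −12992.9474
Stage 6 [44T→62T]: ω = 12992.9474×44/62 = 9220.8013 rpm, dir flips to +; running = +9220.8013

+9220.8013 rpm (same as input, |ω| = 9220.8013 rpm)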